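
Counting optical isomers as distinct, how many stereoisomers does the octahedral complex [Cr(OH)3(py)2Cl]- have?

3

In an octahedral complex each vertex has one trans partner and four cis neighbours.
There are 3 geometric isomers: OH mer, py trans; OH fac, py cis; OH mer, py cis.
Each arrangement has an internal mirror plane or centre of symmetry, so none is chiral.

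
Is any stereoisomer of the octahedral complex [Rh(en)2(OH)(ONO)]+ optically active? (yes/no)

yes

The six octahedral sites form three mutually perpendicular trans pairs.
Each en is bidentate and must span two cis positions.
Working through the distinct placements yields 2 geometric isomers: OH and ONO mutually trans; OH and ONO mutually cis (chiral).
One of these lacks any improper symmetry element and so occurs as an enantiomeric pair, giving 2 + 1 = 3 stereoisomers in total.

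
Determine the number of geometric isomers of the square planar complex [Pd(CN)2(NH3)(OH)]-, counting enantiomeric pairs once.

2

In a square planar complex each vertex has one trans partner and two cis neighbours.
There are 2 geometric isomers: CN cis; CN trans.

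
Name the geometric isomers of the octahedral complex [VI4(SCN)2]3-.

cis and trans

The six octahedral sites form three mutually perpendicular trans pairs.
Systematic placement gives 2 geometric isomers: SCN trans; SCN cis.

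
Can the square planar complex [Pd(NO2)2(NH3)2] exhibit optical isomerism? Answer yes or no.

In a square planar complex each vertex has one trans partner and two cis neighbours.
There are 2 geometric isomers: NO2 cis; NO2 trans.
Each arrangement has an internal mirror plane or centre of symmetry, so none is chiral.

no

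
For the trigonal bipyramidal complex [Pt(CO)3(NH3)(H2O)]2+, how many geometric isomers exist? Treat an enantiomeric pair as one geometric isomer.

4

A trigonal bipyramid has two axial and three equatorial sites, which are chemically inequivalent.
Systematic placement gives 4 geometric isomers: NH3 equatorial, H2O equatorial; NH3 equatorial, H2O axial; NH3 axial, H2O equatorial; NH3 axial, H2O axial.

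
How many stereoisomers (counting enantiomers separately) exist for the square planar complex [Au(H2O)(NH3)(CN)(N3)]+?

A square has two trans pairs of vertices; adjacent vertices are cis.
There are 3 geometric isomers: (CN/N3 trans, H2O/NH3 trans); (CN/NH3 trans, H2O/N3 trans); (CN/H2O trans, N3/NH3 trans).
Each arrangement has an internal mirror plane or centre of symmetry, so none is chiral.

3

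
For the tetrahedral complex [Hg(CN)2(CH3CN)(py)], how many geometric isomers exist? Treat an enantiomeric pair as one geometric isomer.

All four vertices of a tetrahedron are equivalent and mutually adjacent, so cis/trans isomerism cannot arise.
Only one geometric arrangement is possible.

1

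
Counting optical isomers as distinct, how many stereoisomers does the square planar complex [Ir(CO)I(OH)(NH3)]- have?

A square has two trans pairs of vertices; adjacent vertices are cis.
There are 3 geometric isomers: (CO/NH3 trans, I/OH trans); (CO/OH trans, I/NH3 trans); (CO/I trans, NH3/OH trans).
Each arrangement has an internal mirror plane or centre of symmetry, so none is chiral.

3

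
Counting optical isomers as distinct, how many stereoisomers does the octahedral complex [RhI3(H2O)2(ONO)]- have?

The six octahedral sites form three mutually perpendicular trans pairs.
Systematic placement gives 3 geometric isomers: I mer, H2O trans; I fac, H2O cis; I mer, H2O cis.
Each arrangement has an internal mirror plane or centre of symmetry, so none is chiral.

3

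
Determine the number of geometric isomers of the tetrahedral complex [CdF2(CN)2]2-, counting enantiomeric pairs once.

1

In a tetrahedral complex all four positions are equivalent and every pair of ligands is adjacent — there is no cis/trans distinction.
Only one geometric arrangement is possible.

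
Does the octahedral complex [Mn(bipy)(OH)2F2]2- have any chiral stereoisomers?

The six octahedral sites form three mutually perpendicular trans pairs.
Each bipy is bidentate and must span two cis positions.
Working through the distinct placements yields 3 geometric isomers: OH cis, F trans; OH cis, F cis (chiral); OH trans, F cis.
One of these lacks any improper symmetry element and so occurs as an enantiomeric pair, giving 3 + 1 = 4 stereoisomers in total.

yes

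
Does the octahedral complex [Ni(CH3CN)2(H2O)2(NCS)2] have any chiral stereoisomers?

yes

Working through the distinct placements yields 5 geometric isomers: CH3CN trans, H2O trans, NCS trans; CH3CN trans, H2O cis, NCS cis; CH3CN cis, H2O cis, NCS trans; CH3CN cis, H2O cis, NCS cis (chiral); CH3CN cis, H2O trans, NCS cis.
One of these lacks any improper symmetry element and so occurs as an enantiomeric pair, giving 5 + 1 = 6 stereoisomers in total.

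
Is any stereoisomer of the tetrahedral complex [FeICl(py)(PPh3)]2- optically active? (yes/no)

In a tetrahedral complex all four positions are equivalent and every pair of ligands is adjacent — there is no cis/trans distinction.
Only one geometric arrangement is possible; it has no improper symmetry element, so it exists as a pair of enantiomers (2 stereoisomers).

yes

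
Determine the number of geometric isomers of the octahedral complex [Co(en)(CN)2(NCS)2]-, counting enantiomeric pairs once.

3

In an octahedral complex each vertex has one trans partner and four cis neighbours.
Each en is bidentate and must span two cis positions.
Systematic placement gives 3 geometric isomers: CN trans, NCS cis; CN cis, NCS cis (chiral); CN cis, NCS trans.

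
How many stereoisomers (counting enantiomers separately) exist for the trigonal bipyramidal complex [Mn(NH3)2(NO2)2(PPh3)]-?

A trigonal bipyramid has two axial and three equatorial sites, which are chemically inequivalent.
Systematic enumeration (placing each ligand type in turn and discarding arrangements equivalent by rotation or reflection) gives 5 geometric isomers.
One of these lacks any improper symmetry element and so occurs as an enantiomeric pair, giving 5 + 1 = 6 stereoisomers in total.

6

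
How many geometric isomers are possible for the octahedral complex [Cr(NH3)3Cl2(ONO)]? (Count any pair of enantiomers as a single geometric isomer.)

The six octahedral sites form three mutually perpendicular trans pairs.
Working through the distinct placements yields 3 geometric isomers: NH3 mer, Cl trans; NH3 fac, Cl cis; NH3 mer, Cl cis.

3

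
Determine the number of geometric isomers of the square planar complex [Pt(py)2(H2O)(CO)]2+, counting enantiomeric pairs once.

2

In a square planar complex each vertex has one trans partner and two cis neighbours.
The distinct arrangements are (2 in all): py cis; py trans.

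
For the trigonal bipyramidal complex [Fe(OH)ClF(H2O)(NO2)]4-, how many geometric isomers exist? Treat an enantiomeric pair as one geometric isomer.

10

Systematic enumeration (placing each ligand type in turn and discarding arrangements equivalent by rotation or reflection) gives 10 geometric isomers.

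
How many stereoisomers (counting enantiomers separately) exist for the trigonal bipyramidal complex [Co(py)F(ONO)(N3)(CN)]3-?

A trigonal bipyramid has two axial and three equatorial sites, which are chemically inequivalent.
Placing the ligands in turn and identifying arrangements related by rotation or reflection leaves 10 distinct geometric isomers.
Of these, 10 lack any improper symmetry element and so occur as enantiomeric pairs, giving 10 + 10 = 20 stereoisomers in total.

20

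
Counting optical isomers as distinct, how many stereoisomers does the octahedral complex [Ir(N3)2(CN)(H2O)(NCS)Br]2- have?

Placing the ligands in turn and identifying arrangements related by rotation or reflection leaves 9 distinct geometric isomers.
Of these, 6 lack any improper symmetry element and so occur as enantiomeric pairs, giving 9 + 6 = 15 stereoisomers in total.

15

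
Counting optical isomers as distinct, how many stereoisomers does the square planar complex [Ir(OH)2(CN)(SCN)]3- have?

2

A square has two trans pairs of vertices; adjacent vertices are cis.
Systematic placement gives 2 geometric isomers: OH cis; OH trans.
Each arrangement has an internal mirror plane or centre of symmetry, so none is chiral.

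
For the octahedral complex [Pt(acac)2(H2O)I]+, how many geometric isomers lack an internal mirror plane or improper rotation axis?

1

In an octahedral complex each vertex has one trans partner and four cis neighbours.
Each acac is bidentate and must span two cis positions.
Systematic placement gives 2 geometric isomers: H2O and I mutually trans; H2O and I mutually cis (chiral).
One of these lacks any improper symmetry element and so occurs as an enantiomeric pair, giving 2 + 1 = 3 stereoisomers in total.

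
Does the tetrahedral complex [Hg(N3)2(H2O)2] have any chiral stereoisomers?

All four vertices of a tetrahedron are equivalent and mutually adjacent, so cis/trans isomerism cannot arise.
Only one geometric arrangement is possible.

no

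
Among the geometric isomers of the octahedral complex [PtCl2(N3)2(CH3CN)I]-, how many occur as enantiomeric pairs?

An octahedron has six vertices in three trans pairs; every non-trans pair is cis.
The distinct arrangements are (6 in all): Cl cis, N3 trans; Cl cis, N3 cis (3 arrangements, 2 chiral); Cl trans, N3 trans; Cl trans, N3 cis.
Of these, 2 lack any improper symmetry element and so occur as enantiomeric pairs, giving 6 + 2 = 8 stereoisomers in total.

2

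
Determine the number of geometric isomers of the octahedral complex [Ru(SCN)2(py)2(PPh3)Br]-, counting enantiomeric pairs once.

The distinct arrangements are (6 in all): SCN trans, py trans; SCN cis, py cis (3 arrangements, 2 chiral); SCN cis, py trans; SCN trans, py cis.

6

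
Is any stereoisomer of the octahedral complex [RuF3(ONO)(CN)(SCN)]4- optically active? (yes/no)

The distinct arrangements are (4 in all): F mer (3 arrangements); F fac (chiral).
One of these lacks any improper symmetry element and so occurs as an enantiomeric pair, giving 4 + 1 = 5 stereoisomers in total.

yes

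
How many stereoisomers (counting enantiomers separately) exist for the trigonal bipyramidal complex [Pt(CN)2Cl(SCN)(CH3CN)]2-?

Placing the ligands in turn and identifying arrangements related by rotation or reflection leaves 7 distinct geometric isomers.
Of these, 3 lack any improper symmetry element and so occur as enantiomeric pairs, giving 7 + 3 = 10 stereoisomers in total.

10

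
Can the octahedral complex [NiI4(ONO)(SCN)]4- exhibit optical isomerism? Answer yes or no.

An octahedron has six vertices in three trans pairs; every non-trans pair is cis.
There are 2 geometric isomers: ONO and SCN mutually trans; ONO and SCN mutually cis.
Each arrangement has an internal mirror plane or centre of symmetry, so none is chiral.

no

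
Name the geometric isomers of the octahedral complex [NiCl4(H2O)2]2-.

In an octahedral complex each vertex has one trans partner and four cis neighbours.
There are 2 geometric isomers: H2O trans; H2O cis.

cis and trans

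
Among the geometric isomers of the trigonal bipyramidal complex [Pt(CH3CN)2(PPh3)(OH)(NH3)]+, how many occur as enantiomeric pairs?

A trigonal bipyramid has two axial and three equatorial sites, which are chemically inequivalent.
Placing the ligands in turn and identifying arrangements related by rotation or reflection leaves 7 distinct geometric isomers.
Of these, 3 lack any improper symmetry element and so occur as enantiomeric pairs, giving 7 + 3 = 10 stereoisomers in total.

3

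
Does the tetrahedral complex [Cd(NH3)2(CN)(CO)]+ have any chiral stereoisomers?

no

All four vertices of a tetrahedron are equivalent and mutually adjacent, so cis/trans isomerism cannot arise.
Only one geometric arrangement is possible.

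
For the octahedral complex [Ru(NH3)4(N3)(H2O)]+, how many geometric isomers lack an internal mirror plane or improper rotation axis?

0

Systematic placement gives 2 geometric isomers: N3 and H2O mutually trans; N3 and H2O mutually cis.
Each arrangement has an internal mirror plane or centre of symmetry, so none is chiral.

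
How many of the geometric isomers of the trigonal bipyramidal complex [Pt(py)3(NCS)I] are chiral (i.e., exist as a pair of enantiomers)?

A trigonal bipyramid has two axial and three equatorial sites, which are chemically inequivalent.
Working through the distinct placements yields 4 geometric isomers: NCS axial, I axial; NCS equatorial, I axial; NCS axial, I equatorial; NCS equatorial, I equatorial.
Each arrangement has an internal mirror plane or centre of symmetry, so none is chiral.

0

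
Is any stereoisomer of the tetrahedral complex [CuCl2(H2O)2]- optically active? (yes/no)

no

All four vertices of a tetrahedron are equivalent and mutually adjacent, so cis/trans isomerism cannot arise.
Only one geometric arrangement is possible.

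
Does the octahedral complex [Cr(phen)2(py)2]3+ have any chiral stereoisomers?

In an octahedral complex each vertex has one trans partner and four cis neighbours.
Each phen is bidentate and must span two cis positions.
There are 2 geometric isomers: py trans; py cis (chiral).
One of these lacks any improper symmetry element and so occurs as an enantiomeric pair, giving 2 + 1 = 3 stereoisomers in total.

yes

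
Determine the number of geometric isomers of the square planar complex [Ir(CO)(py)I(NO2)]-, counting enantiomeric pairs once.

Working through the distinct placements yields 3 geometric isomers: (CO/NO2 trans, I/py trans); (CO/py trans, I/NO2 trans); (CO/I trans, NO2/py trans).

3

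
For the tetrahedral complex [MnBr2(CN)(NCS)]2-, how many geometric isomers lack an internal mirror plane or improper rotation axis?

In a tetrahedral complex all four positions are equivalent and every pair of ligands is adjacent — there is no cis/trans distinction.
Only one geometric arrangement is possible.

0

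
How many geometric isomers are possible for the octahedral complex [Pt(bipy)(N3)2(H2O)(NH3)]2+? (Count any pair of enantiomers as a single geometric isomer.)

4

In an octahedral complex each vertex has one trans partner and four cis neighbours.
Each bipy is bidentate and must span two cis positions.
There are 4 geometric isomers: N3 cis (3 arrangements, 2 chiral); N3 trans.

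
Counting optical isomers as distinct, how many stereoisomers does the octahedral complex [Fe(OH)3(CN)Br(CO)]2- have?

In an octahedral complex each vertex has one trans partner and four cis neighbours.
The distinct arrangements are (4 in all): OH mer (3 arrangements); OH fac (chiral).
One of these lacks any improper symmetry element and so occurs as an enantiomeric pair, giving 4 + 1 = 5 stereoisomers in total.

5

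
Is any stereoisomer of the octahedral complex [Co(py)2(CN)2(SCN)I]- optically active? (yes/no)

An octahedron has six vertices in three trans pairs; every non-trans pair is cis.
Working through the distinct placements yields 6 geometric isomers: py trans, CN trans; py cis, CN trans; py trans, CN cis; py cis, CN cis (3 arrangements, 2 chiral).
Of these, 2 lack any improper symmetry element and so occur as enantiomeric pairs, giving 6 + 2 = 8 stereoisomers in total.

yes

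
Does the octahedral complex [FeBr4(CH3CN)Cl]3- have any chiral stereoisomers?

An octahedron has six vertices in three trans pairs; every non-trans pair is cis.
The distinct arrangements are (2 in all): CH3CN and Cl mutually trans; CH3CN and Cl mutually cis.
Each arrangement has an internal mirror plane or centre of symmetry, so none is chiral.

no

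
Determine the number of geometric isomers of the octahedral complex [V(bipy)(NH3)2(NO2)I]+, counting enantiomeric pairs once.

4

An octahedron has six vertices in three trans pairs; every non-trans pair is cis.
Each bipy is bidentate and must span two cis positions.
Working through the distinct placements yields 4 geometric isomers: NH3 cis (3 arrangements, 2 chiral); NH3 trans.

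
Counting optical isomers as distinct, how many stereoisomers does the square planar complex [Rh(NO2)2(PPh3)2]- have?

2

In a square planar complex each vertex has one trans partner and two cis neighbours.
Systematic placement gives 2 geometric isomers: NO2 cis; NO2 trans.
Each arrangement has an internal mirror plane or centre of symmetry, so none is chiral.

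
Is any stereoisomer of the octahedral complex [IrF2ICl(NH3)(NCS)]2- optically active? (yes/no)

yes

An octahedron has six vertices in three trans pairs; every non-trans pair is cis.
Systematic enumeration (placing each ligand type in turn and discarding arrangements equivalent by rotation or reflection) gives 9 geometric isomers.
Of these, 6 lack any improper symmetry element and so occur as enantiomeric pairs, giving 9 + 6 = 15 stereoisomers in total.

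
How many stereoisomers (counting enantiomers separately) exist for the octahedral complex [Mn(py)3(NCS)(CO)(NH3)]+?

In an octahedral complex each vertex has one trans partner and four cis neighbours.
Systematic placement gives 4 geometric isomers: py mer (3 arrangements); py fac (chiral).
One of these lacks any improper symmetry element and so occurs as an enantiomeric pair, giving 4 + 1 = 5 stereoisomers in total.

5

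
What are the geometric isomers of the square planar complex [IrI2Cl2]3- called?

cis and trans

In a square planar complex each vertex has one trans partner and two cis neighbours.
Systematic placement gives 2 geometric isomers: I cis; I trans.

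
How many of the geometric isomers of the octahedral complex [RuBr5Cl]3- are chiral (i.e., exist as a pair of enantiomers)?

0

The six octahedral sites form three mutually perpendicular trans pairs.
Only one geometric arrangement is possible.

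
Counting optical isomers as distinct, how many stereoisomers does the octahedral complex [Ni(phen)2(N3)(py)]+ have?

The six octahedral sites form three mutually perpendicular trans pairs.
Each phen is bidentate and must span two cis positions.
The distinct arrangements are (2 in all): N3 and py mutually cis (chiral); N3 and py mutually trans.
One of these lacks any improper symmetry element and so occurs as an enantiomeric pair, giving 2 + 1 = 3 stereoisomers in total.

3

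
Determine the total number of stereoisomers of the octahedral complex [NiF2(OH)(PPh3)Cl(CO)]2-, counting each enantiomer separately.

15

In an octahedral complex each vertex has one trans partner and four cis neighbours.
Systematic enumeration (placing each ligand type in turn and discarding arrangements equivalent by rotation or reflection) gives 9 geometric isomers.
Of these, 6 lack any improper symmetry element and so occur as enantiomeric pairs, giving 9 + 6 = 15 stereoisomers in total.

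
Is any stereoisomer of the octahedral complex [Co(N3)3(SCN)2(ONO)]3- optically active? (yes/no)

The distinct arrangements are (3 in all): N3 mer, SCN trans; N3 mer, SCN cis; N3 fac, SCN cis.
Each arrangement has an internal mirror plane or centre of symmetry, so none is chiral.

no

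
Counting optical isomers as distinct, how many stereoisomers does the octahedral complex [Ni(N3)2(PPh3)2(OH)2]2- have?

6

An octahedron has six vertices in three trans pairs; every non-trans pair is cis.
The distinct arrangements are (5 in all): N3 trans, PPh3 trans, OH trans; N3 trans, PPh3 cis, OH cis; N3 cis, PPh3 trans, OH cis; N3 cis, PPh3 cis, OH cis (chiral); N3 cis, PPh3 cis, OH trans.
One of these lacks any improper symmetry element and so occurs as an enantiomeric pair, giving 5 + 1 = 6 stereoisomers in total.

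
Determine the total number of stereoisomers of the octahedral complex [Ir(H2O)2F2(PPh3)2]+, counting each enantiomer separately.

An octahedron has six vertices in three trans pairs; every non-trans pair is cis.
Systematic placement gives 5 geometric isomers: H2O trans, F trans, PPh3 trans; H2O cis, F trans, PPh3 cis; H2O cis, F cis, PPh3 trans; H2O cis, F cis, PPh3 cis (chiral); H2O trans, F cis, PPh3 cis.
One of these lacks any improper symmetry element and so occurs as an enantiomeric pair, giving 5 + 1 = 6 stereoisomers in total.

6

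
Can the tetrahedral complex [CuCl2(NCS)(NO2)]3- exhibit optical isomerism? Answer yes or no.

In a tetrahedral complex all four positions are equivalent and every pair of ligands is adjacent — there is no cis/trans distinction.
Only one geometric arrangement is possible.

no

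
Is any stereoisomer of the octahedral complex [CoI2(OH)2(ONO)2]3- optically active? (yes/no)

yes

In an octahedral complex each vertex has one trans partner and four cis neighbours.
Systematic placement gives 5 geometric isomers: I trans, OH trans, ONO trans; I trans, OH cis, ONO cis; I cis, OH cis, ONO trans; I cis, OH cis, ONO cis (chiral); I cis, OH trans, ONO cis.
One of these lacks any improper symmetry element and so occurs as an enantiomeric pair, giving 5 + 1 = 6 stereoisomers in total.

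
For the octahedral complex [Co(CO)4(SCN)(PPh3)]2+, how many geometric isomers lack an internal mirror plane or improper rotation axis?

0

The distinct arrangements are (2 in all): SCN and PPh3 mutually trans; SCN and PPh3 mutually cis.
Each arrangement has an internal mirror plane or centre of symmetry, so none is chiral.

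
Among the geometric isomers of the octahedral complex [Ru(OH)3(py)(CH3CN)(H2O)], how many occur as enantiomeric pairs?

1

An octahedron has six vertices in three trans pairs; every non-trans pair is cis.
There are 4 geometric isomers: OH mer (3 arrangements); OH fac (chiral).
One of these lacks any improper symmetry element and so occurs as an enantiomeric pair, giving 4 + 1 = 5 stereoisomers in total.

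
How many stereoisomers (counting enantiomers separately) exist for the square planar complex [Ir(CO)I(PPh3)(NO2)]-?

A square has two trans pairs of vertices; adjacent vertices are cis.
Systematic placement gives 3 geometric isomers: (CO/NO2 trans, I/PPh3 trans); (CO/PPh3 trans, I/NO2 trans); (CO/I trans, NO2/PPh3 trans).
Each arrangement has an internal mirror plane or centre of symmetry, so none is chiral.

3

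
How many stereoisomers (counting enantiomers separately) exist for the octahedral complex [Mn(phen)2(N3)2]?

An octahedron has six vertices in three trans pairs; every non-trans pair is cis.
Each phen is bidentate and must span two cis positions.
Systematic placement gives 2 geometric isomers: N3 trans; N3 cis (chiral).
One of these lacks any improper symmetry element and so occurs as an enantiomeric pair, giving 2 + 1 = 3 stereoisomers in total.

3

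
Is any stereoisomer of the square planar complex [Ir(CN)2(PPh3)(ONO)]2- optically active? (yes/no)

In a square planar complex each vertex has one trans partner and two cis neighbours.
The distinct arrangements are (2 in all): CN cis; CN trans.
Each arrangement has an internal mirror plane or centre of symmetry, so none is chiral.

no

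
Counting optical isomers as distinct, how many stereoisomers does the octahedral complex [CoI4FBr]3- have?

2

The six octahedral sites form three mutually perpendicular trans pairs.
Systematic placement gives 2 geometric isomers: F and Br mutually trans; F and Br mutually cis.
Each arrangement has an internal mirror plane or centre of symmetry, so none is chiral.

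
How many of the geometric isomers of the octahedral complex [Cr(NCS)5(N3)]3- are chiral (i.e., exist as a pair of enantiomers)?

0

The six octahedral sites form three mutually perpendicular trans pairs.
Only one geometric arrangement is possible.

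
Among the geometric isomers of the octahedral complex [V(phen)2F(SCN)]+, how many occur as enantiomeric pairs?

An octahedron has six vertices in three trans pairs; every non-trans pair is cis.
Each phen is bidentate and must span two cis positions.
Systematic placement gives 2 geometric isomers: F and SCN mutually trans; F and SCN mutually cis (chiral).
One of these lacks any improper symmetry element and so occurs as an enantiomeric pair, giving 2 + 1 = 3 stereoisomers in total.

1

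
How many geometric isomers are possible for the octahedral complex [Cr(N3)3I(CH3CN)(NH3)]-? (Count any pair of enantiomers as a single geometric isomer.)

4

The six octahedral sites form three mutually perpendicular trans pairs.
Systematic placement gives 4 geometric isomers: N3 mer (3 arrangements); N3 fac (chiral).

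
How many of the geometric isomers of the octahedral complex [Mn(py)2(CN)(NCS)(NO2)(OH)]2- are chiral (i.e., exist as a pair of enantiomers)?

6

The six octahedral sites form three mutually perpendicular trans pairs.
Exhaustive case analysis gives 9 geometric isomers.
Of these, 6 lack any improper symmetry element and so occur as enantiomeric pairs, giving 9 + 6 = 15 stereoisomers in total.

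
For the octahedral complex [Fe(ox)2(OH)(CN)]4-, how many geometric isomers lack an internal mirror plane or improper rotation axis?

1

Each ox is bidentate and must span two cis positions.
There are 2 geometric isomers: OH and CN mutually trans; OH and CN mutually cis (chiral).
One of these lacks any improper symmetry element and so occurs as an enantiomeric pair, giving 2 + 1 = 3 stereoisomers in total.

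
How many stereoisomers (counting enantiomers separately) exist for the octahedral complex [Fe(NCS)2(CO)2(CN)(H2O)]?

8

An octahedron has six vertices in three trans pairs; every non-trans pair is cis.
The distinct arrangements are (6 in all): NCS trans, CO cis; NCS cis, CO cis (3 arrangements, 2 chiral); NCS trans, CO trans; NCS cis, CO trans.
Of these, 2 lack any improper symmetry element and so occur as enantiomeric pairs, giving 6 + 2 = 8 stereoisomers in total.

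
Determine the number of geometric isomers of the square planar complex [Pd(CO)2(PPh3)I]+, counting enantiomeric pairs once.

There are 2 geometric isomers: CO cis; CO trans.

2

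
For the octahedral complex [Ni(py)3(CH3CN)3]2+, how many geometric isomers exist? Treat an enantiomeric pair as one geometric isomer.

2

The six octahedral sites form three mutually perpendicular trans pairs.
Systematic placement gives 2 geometric isomers: py mer; py fac.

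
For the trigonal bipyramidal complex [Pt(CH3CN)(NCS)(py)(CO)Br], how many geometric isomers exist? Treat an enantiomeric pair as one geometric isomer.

Systematic enumeration (placing each ligand type in turn and discarding arrangements equivalent by rotation or reflection) gives 10 geometric isomers.

10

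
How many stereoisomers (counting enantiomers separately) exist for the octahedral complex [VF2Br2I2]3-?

The six octahedral sites form three mutually perpendicular trans pairs.
The distinct arrangements are (5 in all): F trans, Br trans, I trans; F cis, Br trans, I cis; F cis, Br cis, I trans; F cis, Br cis, I cis (chiral); F trans, Br cis, I cis.
One of these lacks any improper symmetry element and so occurs as an enantiomeric pair, giving 5 + 1 = 6 stereoisomers in total.

6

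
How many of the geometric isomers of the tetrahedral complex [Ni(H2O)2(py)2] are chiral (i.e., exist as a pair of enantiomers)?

In a tetrahedral complex all four positions are equivalent and every pair of ligands is adjacent — there is no cis/trans distinction.
Only one geometric arrangement is possible.

0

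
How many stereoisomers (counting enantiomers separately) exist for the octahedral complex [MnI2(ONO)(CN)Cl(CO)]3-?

An octahedron has six vertices in three trans pairs; every non-trans pair is cis.
Placing the ligands in turn and identifying arrangements related by rotation or reflection leaves 9 distinct geometric isomers.
Of these, 6 lack any improper symmetry element and so occur as enantiomeric pairs, giving 9 + 6 = 15 stereoisomers in total.

15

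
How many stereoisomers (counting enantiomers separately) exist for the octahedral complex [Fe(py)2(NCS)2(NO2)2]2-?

Systematic placement gives 5 geometric isomers: py trans, NCS trans, NO2 trans; py cis, NCS trans, NO2 cis; py trans, NCS cis, NO2 cis; py cis, NCS cis, NO2 cis (chiral); py cis, NCS cis, NO2 trans.
One of these lacks any improper symmetry element and so occurs as an enantiomeric pair, giving 5 + 1 = 6 stereoisomers in total.

6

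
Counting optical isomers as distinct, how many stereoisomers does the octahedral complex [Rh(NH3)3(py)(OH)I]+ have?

5

In an octahedral complex each vertex has one trans partner and four cis neighbours.
The distinct arrangements are (4 in all): NH3 mer (3 arrangements); NH3 fac (chiral).
One of these lacks any improper symmetry element and so occurs as an enantiomeric pair, giving 4 + 1 = 5 stereoisomers in total.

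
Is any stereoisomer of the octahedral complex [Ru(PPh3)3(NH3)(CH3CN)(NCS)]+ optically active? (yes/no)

An octahedron has six vertices in three trans pairs; every non-trans pair is cis.
There are 4 geometric isomers: PPh3 mer (3 arrangements); PPh3 fac (chiral).
One of these lacks any improper symmetry element and so occurs as an enantiomeric pair, giving 4 + 1 = 5 stereoisomers in total.

yes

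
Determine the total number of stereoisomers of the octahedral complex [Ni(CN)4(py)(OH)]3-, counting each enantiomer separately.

2

Working through the distinct placements yields 2 geometric isomers: py and OH mutually trans; py and OH mutually cis.
Each arrangement has an internal mirror plane or centre of symmetry, so none is chiral.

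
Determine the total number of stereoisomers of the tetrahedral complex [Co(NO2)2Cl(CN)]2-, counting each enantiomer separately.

All four vertices of a tetrahedron are equivalent and mutually adjacent, so cis/trans isomerism cannot arise.
Only one geometric arrangement is possible.

1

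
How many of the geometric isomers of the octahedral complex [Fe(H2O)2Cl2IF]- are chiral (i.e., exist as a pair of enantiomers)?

The six octahedral sites form three mutually perpendicular trans pairs.
There are 6 geometric isomers: H2O cis, Cl trans; H2O trans, Cl trans; H2O cis, Cl cis (3 arrangements, 2 chiral); H2O trans, Cl cis.
Of these, 2 lack any improper symmetry element and so occur as enantiomeric pairs, giving 6 + 2 = 8 stereoisomers in total.

2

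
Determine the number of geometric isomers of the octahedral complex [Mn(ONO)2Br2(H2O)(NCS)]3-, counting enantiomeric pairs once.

The distinct arrangements are (6 in all): ONO trans, Br trans; ONO cis, Br trans; ONO trans, Br cis; ONO cis, Br cis (3 arrangements, 2 chiral).

6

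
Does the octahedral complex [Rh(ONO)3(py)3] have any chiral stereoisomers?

no

An octahedron has six vertices in three trans pairs; every non-trans pair is cis.
Systematic placement gives 2 geometric isomers: ONO mer; ONO fac.
Each arrangement has an internal mirror plane or centre of symmetry, so none is chiral.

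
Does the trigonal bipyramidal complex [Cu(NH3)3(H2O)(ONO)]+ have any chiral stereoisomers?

The distinct arrangements are (4 in all): H2O axial, ONO equatorial; H2O axial, ONO axial; H2O equatorial, ONO equatorial; H2O equatorial, ONO axial.
Each arrangement has an internal mirror plane or centre of symmetry, so none is chiral.

no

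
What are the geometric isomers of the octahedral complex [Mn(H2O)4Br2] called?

cis and trans

Systematic placement gives 2 geometric isomers: Br trans; Br cis.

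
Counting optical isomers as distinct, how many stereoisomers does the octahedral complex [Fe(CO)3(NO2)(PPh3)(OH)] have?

An octahedron has six vertices in three trans pairs; every non-trans pair is cis.
There are 4 geometric isomers: CO mer (3 arrangements); CO fac (chiral).
One of these lacks any improper symmetry element and so occurs as an enantiomeric pair, giving 4 + 1 = 5 stereoisomers in total.

5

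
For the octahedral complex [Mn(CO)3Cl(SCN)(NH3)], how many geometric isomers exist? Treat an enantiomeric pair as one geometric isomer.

4

In an octahedral complex each vertex has one trans partner and four cis neighbours.
Systematic placement gives 4 geometric isomers: CO mer (3 arrangements); CO fac (chiral).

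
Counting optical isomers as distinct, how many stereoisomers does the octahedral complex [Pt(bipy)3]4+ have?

2

In an octahedral complex each vertex has one trans partner and four cis neighbours.
Each bipy is bidentate and must span two cis positions.
Only one geometric arrangement is possible; it has no improper symmetry element, so it exists as a pair of enantiomers (2 stereoisomers).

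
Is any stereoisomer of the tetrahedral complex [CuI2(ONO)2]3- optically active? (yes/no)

no

In a tetrahedral complex all four positions are equivalent and every pair of ligands is adjacent — there is no cis/trans distinction.
Only one geometric arrangement is possible.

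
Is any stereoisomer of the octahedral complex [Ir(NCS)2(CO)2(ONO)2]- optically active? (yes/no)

yes

Systematic placement gives 5 geometric isomers: NCS trans, CO trans, ONO trans; NCS cis, CO trans, ONO cis; NCS cis, CO cis, ONO trans; NCS cis, CO cis, ONO cis (chiral); NCS trans, CO cis, ONO cis.
One of these lacks any improper symmetry element and so occurs as an enantiomeric pair, giving 5 + 1 = 6 stereoisomers in total.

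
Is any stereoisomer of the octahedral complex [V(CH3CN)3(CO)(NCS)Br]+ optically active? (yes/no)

The six octahedral sites form three mutually perpendicular trans pairs.
The distinct arrangements are (4 in all): CH3CN mer (3 arrangements); CH3CN fac (chiral).
One of these lacks any improper symmetry element and so occurs as an enantiomeric pair, giving 4 + 1 = 5 stereoisomers in total.

yes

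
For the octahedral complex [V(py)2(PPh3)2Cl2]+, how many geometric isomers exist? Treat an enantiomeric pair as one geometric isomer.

5

The six octahedral sites form three mutually perpendicular trans pairs.
Working through the distinct placements yields 5 geometric isomers: py trans, PPh3 trans, Cl trans; py cis, PPh3 cis, Cl trans; py trans, PPh3 cis, Cl cis; py cis, PPh3 cis, Cl cis (chiral); py cis, PPh3 trans, Cl cis.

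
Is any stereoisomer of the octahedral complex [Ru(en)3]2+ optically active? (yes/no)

yes

In an octahedral complex each vertex has one trans partner and four cis neighbours.
Each en is bidentate and must span two cis positions.
Only one geometric arrangement is possible; it has no improper symmetry element, so it exists as a pair of enantiomers (2 stereoisomers).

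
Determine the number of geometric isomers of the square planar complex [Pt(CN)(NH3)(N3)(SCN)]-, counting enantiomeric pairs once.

The distinct arrangements are (3 in all): (CN/NH3 trans, N3/SCN trans); (CN/SCN trans, N3/NH3 trans); (CN/N3 trans, NH3/SCN trans).

3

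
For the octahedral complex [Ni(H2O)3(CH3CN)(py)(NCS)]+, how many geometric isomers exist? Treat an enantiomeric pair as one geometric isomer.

An octahedron has six vertices in three trans pairs; every non-trans pair is cis.
Working through the distinct placements yields 4 geometric isomers: H2O mer (3 arrangements); H2O fac (chiral).

4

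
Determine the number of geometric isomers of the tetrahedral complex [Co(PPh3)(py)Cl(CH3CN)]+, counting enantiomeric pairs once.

All four vertices of a tetrahedron are equivalent and mutually adjacent, so cis/trans isomerism cannot arise.
Only one geometric arrangement is possible; it has no improper symmetry element, so it exists as a pair of enantiomers (2 stereoisomers).

1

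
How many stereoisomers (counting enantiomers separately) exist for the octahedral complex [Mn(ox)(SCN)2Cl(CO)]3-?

6

In an octahedral complex each vertex has one trans partner and four cis neighbours.
Each ox is bidentate and must span two cis positions.
Working through the distinct placements yields 4 geometric isomers: SCN cis (3 arrangements, 2 chiral); SCN trans.
Of these, 2 lack any improper symmetry element and so occur as enantiomeric pairs, giving 4 + 2 = 6 stereoisomers in total.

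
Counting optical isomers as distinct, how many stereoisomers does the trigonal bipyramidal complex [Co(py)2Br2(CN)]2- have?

6

Exhaustive case analysis gives 5 geometric isomers.
One of these lacks any improper symmetry element and so occurs as an enantiomeric pair, giving 5 + 1 = 6 stereoisomers in total.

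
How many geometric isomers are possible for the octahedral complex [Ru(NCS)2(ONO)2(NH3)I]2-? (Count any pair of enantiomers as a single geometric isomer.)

6

In an octahedral complex each vertex has one trans partner and four cis neighbours.
There are 6 geometric isomers: NCS cis, ONO trans; NCS cis, ONO cis (3 arrangements, 2 chiral); NCS trans, ONO trans; NCS trans, ONO cis.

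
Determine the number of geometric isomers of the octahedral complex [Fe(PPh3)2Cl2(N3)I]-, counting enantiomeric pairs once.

In an octahedral complex each vertex has one trans partner and four cis neighbours.
Working through the distinct placements yields 6 geometric isomers: PPh3 trans, Cl trans; PPh3 cis, Cl trans; PPh3 trans, Cl cis; PPh3 cis, Cl cis (3 arrangements, 2 chiral).

6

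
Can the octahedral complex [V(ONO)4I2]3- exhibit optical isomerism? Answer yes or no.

no

The six octahedral sites form three mutually perpendicular trans pairs.
Working through the distinct placements yields 2 geometric isomers: I trans; I cis.
Each arrangement has an internal mirror plane or centre of symmetry, so none is chiral.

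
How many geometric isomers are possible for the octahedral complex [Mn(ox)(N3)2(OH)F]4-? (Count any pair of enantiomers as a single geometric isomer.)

Each ox is bidentate and must span two cis positions.
Working through the distinct placements yields 4 geometric isomers: N3 cis (3 arrangements, 2 chiral); N3 trans.

4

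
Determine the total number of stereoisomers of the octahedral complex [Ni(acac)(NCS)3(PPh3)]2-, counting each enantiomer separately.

The six octahedral sites form three mutually perpendicular trans pairs.
Each acac is bidentate and must span two cis positions.
The distinct arrangements are (2 in all): NCS mer; NCS fac.
Each arrangement has an internal mirror plane or centre of symmetry, so none is chiral.

2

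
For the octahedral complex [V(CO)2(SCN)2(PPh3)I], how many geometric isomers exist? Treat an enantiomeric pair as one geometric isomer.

6

An octahedron has six vertices in three trans pairs; every non-trans pair is cis.
Systematic placement gives 6 geometric isomers: CO trans, SCN trans; CO trans, SCN cis; CO cis, SCN trans; CO cis, SCN cis (3 arrangements, 2 chiral).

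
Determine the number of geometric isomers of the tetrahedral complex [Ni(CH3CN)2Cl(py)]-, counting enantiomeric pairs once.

1

In a tetrahedral complex all four positions are equivalent and every pair of ligands is adjacent — there is no cis/trans distinction.
Only one geometric arrangement is possible.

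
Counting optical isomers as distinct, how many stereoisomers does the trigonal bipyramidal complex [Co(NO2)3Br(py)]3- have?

4

The distinct arrangements are (4 in all): Br axial, py equatorial; Br axial, py axial; Br equatorial, py equatorial; Br equatorial, py axial.
Each arrangement has an internal mirror plane or centre of symmetry, so none is chiral.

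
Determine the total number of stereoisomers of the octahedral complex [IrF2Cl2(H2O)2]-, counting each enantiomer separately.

An octahedron has six vertices in three trans pairs; every non-trans pair is cis.
Working through the distinct placements yields 5 geometric isomers: F trans, Cl trans, H2O trans; F cis, Cl trans, H2O cis; F cis, Cl cis, H2O trans; F cis, Cl cis, H2O cis (chiral); F trans, Cl cis, H2O cis.
One of these lacks any improper symmetry element and so occurs as an enantiomeric pair, giving 5 + 1 = 6 stereoisomers in total.

6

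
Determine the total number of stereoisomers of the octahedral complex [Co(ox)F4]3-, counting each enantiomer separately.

1

In an octahedral complex each vertex has one trans partner and four cis neighbours.
Each ox is bidentate and must span two cis positions.
Only one geometric arrangement is possible.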